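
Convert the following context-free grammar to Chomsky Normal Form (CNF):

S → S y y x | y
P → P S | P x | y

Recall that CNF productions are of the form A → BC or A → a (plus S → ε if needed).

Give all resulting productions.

TY → y; TX → x; S → y; P → y; S → S X0; X0 → TY X1; X1 → TY TX; P → P S; P → P TX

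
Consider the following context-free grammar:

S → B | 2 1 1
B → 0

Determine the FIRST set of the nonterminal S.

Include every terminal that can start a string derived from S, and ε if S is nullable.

We compute FIRST(S) using the standard algorithm.
FIRST(B) = {0}
FIRST(S) = {0, 2}
Therefore, FIRST(S) = {0, 2}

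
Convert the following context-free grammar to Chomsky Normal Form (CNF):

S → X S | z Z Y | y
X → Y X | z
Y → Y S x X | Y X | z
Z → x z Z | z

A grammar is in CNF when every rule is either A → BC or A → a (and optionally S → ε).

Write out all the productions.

TZ → z; S → y; X → z; TX → x; Y → z; Z → z; S → X S; S → TZ X0; X0 → Z Y; X → Y X; Y → Y X1; X1 → S X2; X2 → TX X; Y → Y X; Z → TX X3; X3 → TZ Z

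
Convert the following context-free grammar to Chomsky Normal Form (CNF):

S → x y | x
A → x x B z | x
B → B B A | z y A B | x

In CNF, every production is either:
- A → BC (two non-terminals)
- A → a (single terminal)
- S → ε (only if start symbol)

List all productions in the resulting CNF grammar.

TX → x; TY → y; S → x; TZ → z; A → x; B → x; S → TX TY; A → TX X0; X0 → TX X1; X1 → B TZ; B → B X2; X2 → B A; B → TZ X3; X3 → TY X4; X4 → A B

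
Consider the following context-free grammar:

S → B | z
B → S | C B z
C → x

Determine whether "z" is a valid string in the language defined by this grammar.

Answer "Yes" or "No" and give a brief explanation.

Yes - a valid derivation exists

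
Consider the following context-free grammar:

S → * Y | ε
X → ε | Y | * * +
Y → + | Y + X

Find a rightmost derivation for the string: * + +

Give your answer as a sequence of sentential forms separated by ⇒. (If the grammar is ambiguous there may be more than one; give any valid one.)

S ⇒ * Y ⇒ * Y + X ⇒ * Y + ⇒ * + +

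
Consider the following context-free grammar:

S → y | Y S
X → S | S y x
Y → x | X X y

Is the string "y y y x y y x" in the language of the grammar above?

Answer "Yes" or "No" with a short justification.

No - no valid derivation exists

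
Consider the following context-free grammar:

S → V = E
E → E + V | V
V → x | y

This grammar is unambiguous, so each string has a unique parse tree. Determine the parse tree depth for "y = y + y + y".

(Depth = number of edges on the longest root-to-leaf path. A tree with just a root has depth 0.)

5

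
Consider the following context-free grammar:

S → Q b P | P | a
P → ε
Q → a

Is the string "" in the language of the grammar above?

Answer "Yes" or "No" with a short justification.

Yes - a valid derivation exists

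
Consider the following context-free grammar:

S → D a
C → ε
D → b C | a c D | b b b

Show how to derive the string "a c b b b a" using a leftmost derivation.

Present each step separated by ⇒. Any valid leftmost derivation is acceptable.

S ⇒ D a ⇒ a c D a ⇒ a c b b b a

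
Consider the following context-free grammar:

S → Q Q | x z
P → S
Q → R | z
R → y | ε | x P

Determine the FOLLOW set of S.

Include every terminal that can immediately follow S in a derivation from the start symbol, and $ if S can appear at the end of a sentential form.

We compute FOLLOW(S) using the standard algorithm.
FOLLOW(S) starts with {$}.
FIRST(P) = {x, y, z, ε}
FIRST(Q) = {x, y, z, ε}
FIRST(R) = {x, y, ε}
FIRST(S) = {x, y, z, ε}
FOLLOW(P) = {$, x, y, z}
FOLLOW(Q) = {$, x, y, z}
FOLLOW(R) = {$, x, y, z}
FOLLOW(S) = {$, x, y, z}
Therefore, FOLLOW(S) = {$, x, y, z}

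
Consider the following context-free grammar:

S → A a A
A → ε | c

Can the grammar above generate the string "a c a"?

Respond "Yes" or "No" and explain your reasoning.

No - no valid derivation exists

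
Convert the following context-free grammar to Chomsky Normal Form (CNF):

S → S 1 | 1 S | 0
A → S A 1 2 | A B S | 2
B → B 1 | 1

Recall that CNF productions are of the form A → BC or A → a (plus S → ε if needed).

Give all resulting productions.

T1 → 1; S → 0; T2 → 2; A → 2; B → 1; S → S T1; S → T1 S; A → S X0; X0 → A X1; X1 → T1 T2; A → A X2; X2 → B S; B → B T1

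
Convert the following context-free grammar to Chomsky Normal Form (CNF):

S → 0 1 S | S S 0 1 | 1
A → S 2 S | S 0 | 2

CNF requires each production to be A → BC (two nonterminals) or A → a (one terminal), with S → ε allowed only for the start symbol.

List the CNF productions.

T0 → 0; T1 → 1; S → 1; T2 → 2; A → 2; S → T0 X0; X0 → T1 S; S → S X1; X1 → S X2; X2 → T0 T1; A → S X3; X3 → T2 S; A → S T0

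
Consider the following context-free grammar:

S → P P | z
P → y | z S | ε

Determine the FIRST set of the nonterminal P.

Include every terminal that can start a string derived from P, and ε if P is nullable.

We compute FIRST(P) using the standard algorithm.
FIRST(P) = {y, z, ε}
FIRST(S) = {y, z, ε}
Therefore, FIRST(P) = {y, z, ε}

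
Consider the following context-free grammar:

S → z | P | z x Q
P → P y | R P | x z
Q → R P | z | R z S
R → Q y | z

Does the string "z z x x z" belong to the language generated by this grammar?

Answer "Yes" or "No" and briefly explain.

No - no valid derivation exists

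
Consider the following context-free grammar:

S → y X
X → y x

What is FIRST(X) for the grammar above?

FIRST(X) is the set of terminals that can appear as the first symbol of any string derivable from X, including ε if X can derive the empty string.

We compute FIRST(X) using the standard algorithm.
FIRST(S) = {y}
FIRST(X) = {y}
Therefore, FIRST(X) = {y}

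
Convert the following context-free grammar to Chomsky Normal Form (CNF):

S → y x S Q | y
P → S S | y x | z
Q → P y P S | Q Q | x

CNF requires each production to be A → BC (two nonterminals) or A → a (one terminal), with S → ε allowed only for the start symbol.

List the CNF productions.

TY → y; TX → x; S → y; P → z; Q → x; S → TY X0; X0 → TX X1; X1 → S Q; P → S S; P → TY TX; Q → P X2; X2 → TY X3; X3 → P S; Q → Q Q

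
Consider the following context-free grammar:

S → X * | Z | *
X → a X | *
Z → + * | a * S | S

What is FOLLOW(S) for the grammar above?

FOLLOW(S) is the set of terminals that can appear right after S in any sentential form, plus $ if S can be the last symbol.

We compute FOLLOW(S) using the standard algorithm.
FOLLOW(S) starts with {$}.
FIRST(S) = {*, +, a}
FIRST(X) = {*, a}
FIRST(Z) = {*, +, a}
FOLLOW(S) = {$}
FOLLOW(X) = {*}
FOLLOW(Z) = {$}
Therefore, FOLLOW(S) = {$}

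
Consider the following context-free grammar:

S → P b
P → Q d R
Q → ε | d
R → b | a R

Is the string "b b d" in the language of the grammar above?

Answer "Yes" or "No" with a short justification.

No - no valid derivation exists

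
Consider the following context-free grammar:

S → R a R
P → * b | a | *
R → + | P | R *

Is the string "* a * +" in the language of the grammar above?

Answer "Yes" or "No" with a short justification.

No - no valid derivation exists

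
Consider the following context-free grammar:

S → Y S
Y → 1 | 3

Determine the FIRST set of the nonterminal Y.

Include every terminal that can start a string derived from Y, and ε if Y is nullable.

We compute FIRST(Y) using the standard algorithm.
FIRST(S) = {1, 3}
FIRST(Y) = {1, 3}
Therefore, FIRST(Y) = {1, 3}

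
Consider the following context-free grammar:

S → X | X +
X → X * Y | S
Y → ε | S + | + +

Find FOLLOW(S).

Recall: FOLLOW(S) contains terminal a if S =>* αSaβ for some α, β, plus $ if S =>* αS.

We compute FOLLOW(S) using the standard algorithm.
FOLLOW(S) starts with {$}.
FIRST(S) = {}
FIRST(X) = {}
FIRST(Y) = {+, ε}
FOLLOW(S) = {$, *, +}
FOLLOW(X) = {$, *, +}
FOLLOW(Y) = {$, *, +}
Therefore, FOLLOW(S) = {$, *, +}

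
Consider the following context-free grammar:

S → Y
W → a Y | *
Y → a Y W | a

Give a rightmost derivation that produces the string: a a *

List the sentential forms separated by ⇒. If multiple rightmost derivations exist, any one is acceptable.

S ⇒ Y ⇒ a Y W ⇒ a Y * ⇒ a a *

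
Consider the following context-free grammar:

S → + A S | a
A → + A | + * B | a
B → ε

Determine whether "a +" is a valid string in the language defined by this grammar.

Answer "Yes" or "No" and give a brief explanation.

No - no valid derivation exists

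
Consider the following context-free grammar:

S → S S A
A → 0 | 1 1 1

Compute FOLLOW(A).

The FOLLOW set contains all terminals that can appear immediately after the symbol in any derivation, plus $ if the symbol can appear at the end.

We compute FOLLOW(A) using the standard algorithm.
FOLLOW(S) starts with {$}.
FIRST(A) = {0, 1}
FIRST(S) = {}
FOLLOW(A) = {$, 0, 1}
FOLLOW(S) = {$, 0, 1}
Therefore, FOLLOW(A) = {$, 0, 1}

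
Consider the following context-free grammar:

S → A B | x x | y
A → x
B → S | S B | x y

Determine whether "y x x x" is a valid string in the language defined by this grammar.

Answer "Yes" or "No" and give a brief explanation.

No - no valid derivation exists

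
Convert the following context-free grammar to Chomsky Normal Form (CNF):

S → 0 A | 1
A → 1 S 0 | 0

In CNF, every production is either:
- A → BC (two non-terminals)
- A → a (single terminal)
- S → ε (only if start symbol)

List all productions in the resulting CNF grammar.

T0 → 0; S → 1; T1 → 1; A → 0; S → T0 A; A → T1 X0; X0 → S T0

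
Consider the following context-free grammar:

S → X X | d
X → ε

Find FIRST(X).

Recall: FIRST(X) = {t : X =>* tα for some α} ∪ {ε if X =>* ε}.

We compute FIRST(X) using the standard algorithm.
FIRST(S) = {d, ε}
FIRST(X) = {ε}
Therefore, FIRST(X) = {ε}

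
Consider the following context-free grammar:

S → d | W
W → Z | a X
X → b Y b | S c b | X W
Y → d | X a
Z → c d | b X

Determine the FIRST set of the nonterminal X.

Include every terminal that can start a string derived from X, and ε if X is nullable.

We compute FIRST(X) using the standard algorithm.
FIRST(S) = {a, b, c, d}
FIRST(W) = {a, b, c}
FIRST(X) = {a, b, c, d}
FIRST(Y) = {a, b, c, d}
FIRST(Z) = {b, c}
Therefore, FIRST(X) = {a, b, c, d}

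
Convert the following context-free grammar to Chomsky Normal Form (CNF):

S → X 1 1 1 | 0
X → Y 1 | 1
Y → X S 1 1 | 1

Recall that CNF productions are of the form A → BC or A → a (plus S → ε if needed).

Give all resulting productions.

T1 → 1; S → 0; X → 1; Y → 1; S → X X0; X0 → T1 X1; X1 → T1 T1; X → Y T1; Y → X X2; X2 → S X3; X3 → T1 T1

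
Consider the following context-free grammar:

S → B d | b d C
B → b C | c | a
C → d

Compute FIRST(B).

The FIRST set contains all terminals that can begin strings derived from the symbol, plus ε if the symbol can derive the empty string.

We compute FIRST(B) using the standard algorithm.
FIRST(B) = {a, b, c}
FIRST(C) = {d}
FIRST(S) = {a, b, c}
Therefore, FIRST(B) = {a, b, c}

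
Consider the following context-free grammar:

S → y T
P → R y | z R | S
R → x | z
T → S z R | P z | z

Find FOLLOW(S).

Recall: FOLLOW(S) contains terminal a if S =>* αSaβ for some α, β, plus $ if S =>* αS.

We compute FOLLOW(S) using the standard algorithm.
FOLLOW(S) starts with {$}.
FIRST(P) = {x, y, z}
FIRST(R) = {x, z}
FIRST(S) = {y}
FIRST(T) = {x, y, z}
FOLLOW(P) = {z}
FOLLOW(R) = {$, y, z}
FOLLOW(S) = {$, z}
FOLLOW(T) = {$, z}
Therefore, FOLLOW(S) = {$, z}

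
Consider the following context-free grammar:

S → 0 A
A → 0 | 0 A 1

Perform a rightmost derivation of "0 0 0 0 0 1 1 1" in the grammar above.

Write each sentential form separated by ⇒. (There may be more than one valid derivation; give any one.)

S ⇒ 0 A ⇒ 0 0 A 1 ⇒ 0 0 0 A 1 1 ⇒ 0 0 0 0 A 1 1 1 ⇒ 0 0 0 0 0 1 1 1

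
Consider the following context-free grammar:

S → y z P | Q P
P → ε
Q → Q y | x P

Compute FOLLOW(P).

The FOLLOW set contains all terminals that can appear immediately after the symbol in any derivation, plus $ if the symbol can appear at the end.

We compute FOLLOW(P) using the standard algorithm.
FOLLOW(S) starts with {$}.
FIRST(P) = {ε}
FIRST(Q) = {x}
FIRST(S) = {x, y}
FOLLOW(P) = {$, y}
FOLLOW(Q) = {$, y}
FOLLOW(S) = {$}
Therefore, FOLLOW(P) = {$, y}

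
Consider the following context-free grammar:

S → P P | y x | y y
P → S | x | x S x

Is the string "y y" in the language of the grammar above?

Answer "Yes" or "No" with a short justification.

Yes - a valid derivation exists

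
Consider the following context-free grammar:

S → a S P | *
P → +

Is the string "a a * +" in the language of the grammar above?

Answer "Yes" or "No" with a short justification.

No - no valid derivation exists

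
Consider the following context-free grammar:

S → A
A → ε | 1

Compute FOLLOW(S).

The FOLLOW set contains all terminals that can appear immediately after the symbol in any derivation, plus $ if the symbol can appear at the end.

We compute FOLLOW(S) using the standard algorithm.
FOLLOW(S) starts with {$}.
FIRST(A) = {1, ε}
FIRST(S) = {1, ε}
FOLLOW(A) = {$}
FOLLOW(S) = {$}
Therefore, FOLLOW(S) = {$}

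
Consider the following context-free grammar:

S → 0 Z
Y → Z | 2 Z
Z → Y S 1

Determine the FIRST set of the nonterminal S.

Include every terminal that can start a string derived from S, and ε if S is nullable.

We compute FIRST(S) using the standard algorithm.
FIRST(S) = {0}
FIRST(Y) = {2}
FIRST(Z) = {2}
Therefore, FIRST(S) = {0}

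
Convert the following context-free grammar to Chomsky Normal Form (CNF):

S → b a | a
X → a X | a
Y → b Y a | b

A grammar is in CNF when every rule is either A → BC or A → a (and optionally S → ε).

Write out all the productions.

TB → b; TA → a; S → a; X → a; Y → b; S → TB TA; X → TA X; Y → TB X0; X0 → Y TA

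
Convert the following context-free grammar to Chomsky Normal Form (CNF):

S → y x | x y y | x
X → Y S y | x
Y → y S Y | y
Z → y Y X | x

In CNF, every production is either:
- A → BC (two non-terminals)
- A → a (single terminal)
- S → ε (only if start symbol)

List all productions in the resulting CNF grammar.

TY → y; TX → x; S → x; X → x; Y → y; Z → x; S → TY TX; S → TX X0; X0 → TY TY; X → Y X1; X1 → S TY; Y → TY X2; X2 → S Y; Z → TY X3; X3 → Y X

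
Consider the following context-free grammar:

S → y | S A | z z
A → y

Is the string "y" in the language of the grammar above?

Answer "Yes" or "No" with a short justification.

Yes - a valid derivation exists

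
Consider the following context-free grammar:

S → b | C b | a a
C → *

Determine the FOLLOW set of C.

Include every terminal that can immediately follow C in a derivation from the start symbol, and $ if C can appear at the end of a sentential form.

We compute FOLLOW(C) using the standard algorithm.
FOLLOW(S) starts with {$}.
FIRST(C) = {*}
FIRST(S) = {*, a, b}
FOLLOW(C) = {b}
FOLLOW(S) = {$}
Therefore, FOLLOW(C) = {b}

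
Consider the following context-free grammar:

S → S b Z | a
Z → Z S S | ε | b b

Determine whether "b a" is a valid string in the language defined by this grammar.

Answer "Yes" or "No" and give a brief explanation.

No - no valid derivation exists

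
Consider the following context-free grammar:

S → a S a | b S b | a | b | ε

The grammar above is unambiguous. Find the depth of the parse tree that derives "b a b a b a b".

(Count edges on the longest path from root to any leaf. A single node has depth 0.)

4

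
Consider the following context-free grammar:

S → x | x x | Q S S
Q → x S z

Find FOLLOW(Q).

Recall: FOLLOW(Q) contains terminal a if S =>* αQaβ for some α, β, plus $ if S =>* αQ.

We compute FOLLOW(Q) using the standard algorithm.
FOLLOW(S) starts with {$}.
FIRST(Q) = {x}
FIRST(S) = {x}
FOLLOW(Q) = {x}
FOLLOW(S) = {$, x, z}
Therefore, FOLLOW(Q) = {x}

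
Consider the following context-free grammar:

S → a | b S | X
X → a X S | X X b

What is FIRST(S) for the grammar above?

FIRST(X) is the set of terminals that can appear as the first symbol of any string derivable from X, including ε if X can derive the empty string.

We compute FIRST(S) using the standard algorithm.
FIRST(S) = {a, b}
FIRST(X) = {a}
Therefore, FIRST(S) = {a, b}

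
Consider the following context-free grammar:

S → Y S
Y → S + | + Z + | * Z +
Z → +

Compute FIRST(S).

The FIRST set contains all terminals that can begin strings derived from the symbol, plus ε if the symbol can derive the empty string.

We compute FIRST(S) using the standard algorithm.
FIRST(S) = {*, +}
FIRST(Y) = {*, +}
FIRST(Z) = {+}
Therefore, FIRST(S) = {*, +}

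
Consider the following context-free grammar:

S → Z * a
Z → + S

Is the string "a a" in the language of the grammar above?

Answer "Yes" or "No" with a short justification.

No - no valid derivation exists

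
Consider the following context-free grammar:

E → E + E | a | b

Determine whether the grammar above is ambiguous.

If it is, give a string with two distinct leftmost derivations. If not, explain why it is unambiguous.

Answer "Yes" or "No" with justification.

Yes - the string 'a + a + b + b + b + b' has two distinct leftmost derivations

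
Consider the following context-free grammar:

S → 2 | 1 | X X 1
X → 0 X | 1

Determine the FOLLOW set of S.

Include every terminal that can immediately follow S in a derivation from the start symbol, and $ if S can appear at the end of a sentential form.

We compute FOLLOW(S) using the standard algorithm.
FOLLOW(S) starts with {$}.
FIRST(S) = {0, 1, 2}
FIRST(X) = {0, 1}
FOLLOW(S) = {$}
FOLLOW(X) = {0, 1}
Therefore, FOLLOW(S) = {$}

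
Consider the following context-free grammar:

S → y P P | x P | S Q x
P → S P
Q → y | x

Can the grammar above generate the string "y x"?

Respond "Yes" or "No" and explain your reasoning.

No - no valid derivation exists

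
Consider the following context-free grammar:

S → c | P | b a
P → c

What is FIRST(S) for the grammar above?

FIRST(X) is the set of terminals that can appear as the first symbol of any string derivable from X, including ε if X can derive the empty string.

We compute FIRST(S) using the standard algorithm.
FIRST(P) = {c}
FIRST(S) = {b, c}
Therefore, FIRST(S) = {b, c}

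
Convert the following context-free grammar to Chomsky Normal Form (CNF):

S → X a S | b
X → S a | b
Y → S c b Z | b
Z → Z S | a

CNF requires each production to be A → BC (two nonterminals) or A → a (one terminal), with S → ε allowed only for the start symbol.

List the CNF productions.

TA → a; S → b; X → b; TC → c; TB → b; Y → b; Z → a; S → X X0; X0 → TA S; X → S TA; Y → S X1; X1 → TC X2; X2 → TB Z; Z → Z S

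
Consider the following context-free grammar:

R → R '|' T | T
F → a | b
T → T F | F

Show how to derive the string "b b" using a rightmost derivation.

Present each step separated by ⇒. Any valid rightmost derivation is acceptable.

R ⇒ T ⇒ T F ⇒ T b ⇒ F b ⇒ b b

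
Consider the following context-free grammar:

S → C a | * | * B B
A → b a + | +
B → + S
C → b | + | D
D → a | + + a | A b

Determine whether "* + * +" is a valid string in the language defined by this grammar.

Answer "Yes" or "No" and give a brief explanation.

No - no valid derivation exists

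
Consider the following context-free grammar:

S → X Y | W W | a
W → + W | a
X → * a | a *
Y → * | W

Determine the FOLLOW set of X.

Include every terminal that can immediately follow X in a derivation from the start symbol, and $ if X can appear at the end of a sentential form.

We compute FOLLOW(X) using the standard algorithm.
FOLLOW(S) starts with {$}.
FIRST(S) = {*, +, a}
FIRST(W) = {+, a}
FIRST(X) = {*, a}
FIRST(Y) = {*, +, a}
FOLLOW(S) = {$}
FOLLOW(W) = {$, +, a}
FOLLOW(X) = {*, +, a}
FOLLOW(Y) = {$}
Therefore, FOLLOW(X) = {*, +, a}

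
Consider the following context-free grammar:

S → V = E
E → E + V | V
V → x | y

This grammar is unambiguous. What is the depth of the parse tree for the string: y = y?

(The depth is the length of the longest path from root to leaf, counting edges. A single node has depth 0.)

3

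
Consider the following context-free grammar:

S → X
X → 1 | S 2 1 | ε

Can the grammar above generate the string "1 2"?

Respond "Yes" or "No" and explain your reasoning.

No - no valid derivation exists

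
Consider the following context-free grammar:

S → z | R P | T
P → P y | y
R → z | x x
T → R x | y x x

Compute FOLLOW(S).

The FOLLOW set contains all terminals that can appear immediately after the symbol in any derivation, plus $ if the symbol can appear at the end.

We compute FOLLOW(S) using the standard algorithm.
FOLLOW(S) starts with {$}.
FIRST(P) = {y}
FIRST(R) = {x, z}
FIRST(S) = {x, y, z}
FIRST(T) = {x, y, z}
FOLLOW(P) = {$, y}
FOLLOW(R) = {x, y}
FOLLOW(S) = {$}
FOLLOW(T) = {$}
Therefore, FOLLOW(S) = {$}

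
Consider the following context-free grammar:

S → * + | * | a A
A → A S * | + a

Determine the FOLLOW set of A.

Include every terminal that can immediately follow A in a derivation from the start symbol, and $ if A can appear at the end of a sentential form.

We compute FOLLOW(A) using the standard algorithm.
FOLLOW(S) starts with {$}.
FIRST(A) = {+}
FIRST(S) = {*, a}
FOLLOW(A) = {$, *, a}
FOLLOW(S) = {$, *}
Therefore, FOLLOW(A) = {$, *, a}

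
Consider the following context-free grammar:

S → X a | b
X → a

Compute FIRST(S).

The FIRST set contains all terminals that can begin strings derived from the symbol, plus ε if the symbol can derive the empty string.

We compute FIRST(S) using the standard algorithm.
FIRST(S) = {a, b}
FIRST(X) = {a}
Therefore, FIRST(S) = {a, b}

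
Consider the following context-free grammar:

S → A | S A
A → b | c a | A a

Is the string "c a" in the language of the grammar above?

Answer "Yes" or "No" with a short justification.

Yes - a valid derivation exists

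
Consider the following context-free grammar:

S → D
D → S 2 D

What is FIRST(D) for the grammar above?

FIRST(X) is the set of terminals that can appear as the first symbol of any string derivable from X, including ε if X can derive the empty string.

We compute FIRST(D) using the standard algorithm.
FIRST(D) = {}
FIRST(S) = {}
Therefore, FIRST(D) = {}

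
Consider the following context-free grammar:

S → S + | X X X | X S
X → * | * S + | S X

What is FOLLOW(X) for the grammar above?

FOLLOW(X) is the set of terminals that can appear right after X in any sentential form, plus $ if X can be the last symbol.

We compute FOLLOW(X) using the standard algorithm.
FOLLOW(S) starts with {$}.
FIRST(S) = {*}
FIRST(X) = {*}
FOLLOW(S) = {$, *, +}
FOLLOW(X) = {$, *, +}
Therefore, FOLLOW(X) = {$, *, +}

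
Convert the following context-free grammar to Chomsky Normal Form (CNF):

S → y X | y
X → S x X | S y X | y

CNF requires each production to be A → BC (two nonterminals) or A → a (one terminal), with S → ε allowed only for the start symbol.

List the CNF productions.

TY → y; S → y; TX → x; X → y; S → TY X; X → S X0; X0 → TX X; X → S X1; X1 → TY X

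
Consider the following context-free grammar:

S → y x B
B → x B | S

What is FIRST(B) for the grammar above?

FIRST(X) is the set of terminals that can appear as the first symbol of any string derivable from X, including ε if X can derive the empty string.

We compute FIRST(B) using the standard algorithm.
FIRST(B) = {x, y}
FIRST(S) = {y}
Therefore, FIRST(B) = {x, y}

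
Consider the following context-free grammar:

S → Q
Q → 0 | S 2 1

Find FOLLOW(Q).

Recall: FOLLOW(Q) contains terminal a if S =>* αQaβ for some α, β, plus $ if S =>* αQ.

We compute FOLLOW(Q) using the standard algorithm.
FOLLOW(S) starts with {$}.
FIRST(Q) = {0}
FIRST(S) = {0}
FOLLOW(Q) = {$, 2}
FOLLOW(S) = {$, 2}
Therefore, FOLLOW(Q) = {$, 2}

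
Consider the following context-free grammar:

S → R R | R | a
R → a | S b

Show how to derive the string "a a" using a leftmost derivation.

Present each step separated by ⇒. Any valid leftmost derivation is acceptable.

S ⇒ R R ⇒ a R ⇒ a a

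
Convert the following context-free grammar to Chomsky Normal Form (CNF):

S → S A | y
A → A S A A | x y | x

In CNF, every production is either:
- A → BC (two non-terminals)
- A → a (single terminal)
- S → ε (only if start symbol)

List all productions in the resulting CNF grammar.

S → y; TX → x; TY → y; A → x; S → S A; A → A X0; X0 → S X1; X1 → A A; A → TX TY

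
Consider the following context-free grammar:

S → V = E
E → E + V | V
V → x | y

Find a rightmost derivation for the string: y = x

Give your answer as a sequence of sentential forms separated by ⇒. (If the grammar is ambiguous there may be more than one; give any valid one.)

S ⇒ V = E ⇒ V = V ⇒ V = x ⇒ y = x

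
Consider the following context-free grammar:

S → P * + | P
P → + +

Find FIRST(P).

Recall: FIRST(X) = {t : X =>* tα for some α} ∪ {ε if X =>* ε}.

We compute FIRST(P) using the standard algorithm.
FIRST(P) = {+}
FIRST(S) = {+}
Therefore, FIRST(P) = {+}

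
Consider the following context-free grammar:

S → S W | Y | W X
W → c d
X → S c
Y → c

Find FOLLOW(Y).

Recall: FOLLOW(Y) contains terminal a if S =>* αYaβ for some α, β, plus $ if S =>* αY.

We compute FOLLOW(Y) using the standard algorithm.
FOLLOW(S) starts with {$}.
FIRST(S) = {c}
FIRST(W) = {c}
FIRST(X) = {c}
FIRST(Y) = {c}
FOLLOW(S) = {$, c}
FOLLOW(W) = {$, c}
FOLLOW(X) = {$, c}
FOLLOW(Y) = {$, c}
Therefore, FOLLOW(Y) = {$, c}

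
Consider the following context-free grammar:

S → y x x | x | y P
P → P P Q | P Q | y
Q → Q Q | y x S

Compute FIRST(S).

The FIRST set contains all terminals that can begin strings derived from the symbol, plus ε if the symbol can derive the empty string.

We compute FIRST(S) using the standard algorithm.
FIRST(P) = {y}
FIRST(Q) = {y}
FIRST(S) = {x, y}
Therefore, FIRST(S) = {x, y}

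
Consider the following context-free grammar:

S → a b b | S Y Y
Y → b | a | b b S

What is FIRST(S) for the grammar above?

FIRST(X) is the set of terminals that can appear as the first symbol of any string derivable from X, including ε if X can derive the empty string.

We compute FIRST(S) using the standard algorithm.
FIRST(S) = {a}
FIRST(Y) = {a, b}
Therefore, FIRST(S) = {a}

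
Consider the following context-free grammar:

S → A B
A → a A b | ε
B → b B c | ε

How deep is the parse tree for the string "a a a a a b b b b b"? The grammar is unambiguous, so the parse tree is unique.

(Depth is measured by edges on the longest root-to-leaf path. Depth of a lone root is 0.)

7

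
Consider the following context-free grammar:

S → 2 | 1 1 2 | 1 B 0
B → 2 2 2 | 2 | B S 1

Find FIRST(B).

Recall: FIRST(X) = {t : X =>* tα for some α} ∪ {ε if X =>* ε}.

We compute FIRST(B) using the standard algorithm.
FIRST(B) = {2}
FIRST(S) = {1, 2}
Therefore, FIRST(B) = {2}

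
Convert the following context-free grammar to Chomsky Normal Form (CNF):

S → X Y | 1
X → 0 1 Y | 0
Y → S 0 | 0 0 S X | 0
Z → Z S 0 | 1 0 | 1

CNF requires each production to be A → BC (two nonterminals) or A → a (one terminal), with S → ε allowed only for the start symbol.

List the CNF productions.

S → 1; T0 → 0; T1 → 1; X → 0; Y → 0; Z → 1; S → X Y; X → T0 X0; X0 → T1 Y; Y → S T0; Y → T0 X1; X1 → T0 X2; X2 → S X; Z → Z X3; X3 → S T0; Z → T1 T0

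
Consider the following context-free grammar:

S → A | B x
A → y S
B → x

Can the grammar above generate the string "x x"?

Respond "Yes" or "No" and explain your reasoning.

Yes - a valid derivation exists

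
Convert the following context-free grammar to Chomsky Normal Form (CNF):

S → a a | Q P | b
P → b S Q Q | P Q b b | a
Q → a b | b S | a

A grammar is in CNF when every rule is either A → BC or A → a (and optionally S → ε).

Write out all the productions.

TA → a; S → b; TB → b; P → a; Q → a; S → TA TA; S → Q P; P → TB X0; X0 → S X1; X1 → Q Q; P → P X2; X2 → Q X3; X3 → TB TB; Q → TA TB; Q → TB S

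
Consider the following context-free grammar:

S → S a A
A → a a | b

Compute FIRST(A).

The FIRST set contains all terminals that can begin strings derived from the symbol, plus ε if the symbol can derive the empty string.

We compute FIRST(A) using the standard algorithm.
FIRST(A) = {a, b}
FIRST(S) = {}
Therefore, FIRST(A) = {a, b}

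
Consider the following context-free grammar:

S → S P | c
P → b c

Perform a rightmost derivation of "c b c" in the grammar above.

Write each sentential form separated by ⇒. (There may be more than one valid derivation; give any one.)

S ⇒ S P ⇒ S b c ⇒ c b c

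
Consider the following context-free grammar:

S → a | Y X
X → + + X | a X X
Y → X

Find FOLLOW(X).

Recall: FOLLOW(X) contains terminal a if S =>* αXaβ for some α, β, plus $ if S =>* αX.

We compute FOLLOW(X) using the standard algorithm.
FOLLOW(S) starts with {$}.
FIRST(S) = {+, a}
FIRST(X) = {+, a}
FIRST(Y) = {+, a}
FOLLOW(S) = {$}
FOLLOW(X) = {$, +, a}
FOLLOW(Y) = {+, a}
Therefore, FOLLOW(X) = {$, +, a}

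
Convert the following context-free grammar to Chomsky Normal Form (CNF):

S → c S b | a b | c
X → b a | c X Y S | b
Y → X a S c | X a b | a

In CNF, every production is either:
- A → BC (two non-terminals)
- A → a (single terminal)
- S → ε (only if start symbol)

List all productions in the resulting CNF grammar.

TC → c; TB → b; TA → a; S → c; X → b; Y → a; S → TC X0; X0 → S TB; S → TA TB; X → TB TA; X → TC X1; X1 → X X2; X2 → Y S; Y → X X3; X3 → TA X4; X4 → S TC; Y → X X5; X5 → TA TB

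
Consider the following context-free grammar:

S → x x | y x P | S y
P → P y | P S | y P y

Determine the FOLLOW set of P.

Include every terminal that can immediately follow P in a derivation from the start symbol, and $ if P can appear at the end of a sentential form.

We compute FOLLOW(P) using the standard algorithm.
FOLLOW(S) starts with {$}.
FIRST(P) = {y}
FIRST(S) = {x, y}
FOLLOW(P) = {$, x, y}
FOLLOW(S) = {$, x, y}
Therefore, FOLLOW(P) = {$, x, y}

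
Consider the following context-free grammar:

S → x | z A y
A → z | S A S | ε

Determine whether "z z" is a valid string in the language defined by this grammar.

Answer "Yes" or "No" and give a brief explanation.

No - no valid derivation exists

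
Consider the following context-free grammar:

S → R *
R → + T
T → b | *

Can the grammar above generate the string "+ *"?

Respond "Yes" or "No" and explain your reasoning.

No - no valid derivation exists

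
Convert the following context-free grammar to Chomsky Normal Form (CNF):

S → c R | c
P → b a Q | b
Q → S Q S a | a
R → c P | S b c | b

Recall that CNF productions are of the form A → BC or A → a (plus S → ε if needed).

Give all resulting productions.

TC → c; S → c; TB → b; TA → a; P → b; Q → a; R → b; S → TC R; P → TB X0; X0 → TA Q; Q → S X1; X1 → Q X2; X2 → S TA; R → TC P; R → S X3; X3 → TB TC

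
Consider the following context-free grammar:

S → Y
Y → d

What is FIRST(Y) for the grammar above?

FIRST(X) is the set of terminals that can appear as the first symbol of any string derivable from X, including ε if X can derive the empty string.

We compute FIRST(Y) using the standard algorithm.
FIRST(S) = {d}
FIRST(Y) = {d}
Therefore, FIRST(Y) = {d}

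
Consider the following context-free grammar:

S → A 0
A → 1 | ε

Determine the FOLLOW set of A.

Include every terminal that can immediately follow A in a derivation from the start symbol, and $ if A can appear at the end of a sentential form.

We compute FOLLOW(A) using the standard algorithm.
FOLLOW(S) starts with {$}.
FIRST(A) = {1, ε}
FIRST(S) = {0, 1}
FOLLOW(A) = {0}
FOLLOW(S) = {$}
Therefore, FOLLOW(A) = {0}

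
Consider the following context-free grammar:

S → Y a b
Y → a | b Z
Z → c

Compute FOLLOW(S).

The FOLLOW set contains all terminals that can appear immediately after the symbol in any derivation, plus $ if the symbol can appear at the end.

We compute FOLLOW(S) using the standard algorithm.
FOLLOW(S) starts with {$}.
FIRST(S) = {a, b}
FIRST(Y) = {a, b}
FIRST(Z) = {c}
FOLLOW(S) = {$}
FOLLOW(Y) = {a}
FOLLOW(Z) = {a}
Therefore, FOLLOW(S) = {$}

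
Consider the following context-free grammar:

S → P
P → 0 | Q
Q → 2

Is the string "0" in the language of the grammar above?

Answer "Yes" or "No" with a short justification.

Yes - a valid derivation exists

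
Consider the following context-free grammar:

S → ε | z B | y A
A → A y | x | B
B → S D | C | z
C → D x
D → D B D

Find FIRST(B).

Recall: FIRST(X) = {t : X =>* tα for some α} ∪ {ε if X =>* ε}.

We compute FIRST(B) using the standard algorithm.
FIRST(A) = {x, y, z}
FIRST(B) = {y, z}
FIRST(C) = {}
FIRST(D) = {}
FIRST(S) = {y, z, ε}
Therefore, FIRST(B) = {y, z}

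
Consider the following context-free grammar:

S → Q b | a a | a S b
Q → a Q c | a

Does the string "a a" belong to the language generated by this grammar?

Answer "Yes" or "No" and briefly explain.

Yes - a valid derivation exists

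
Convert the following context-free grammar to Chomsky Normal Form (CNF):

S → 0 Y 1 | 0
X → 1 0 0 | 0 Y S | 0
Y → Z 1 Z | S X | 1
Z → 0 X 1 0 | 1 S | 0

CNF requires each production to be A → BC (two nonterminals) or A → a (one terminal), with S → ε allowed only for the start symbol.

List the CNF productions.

T0 → 0; T1 → 1; S → 0; X → 0; Y → 1; Z → 0; S → T0 X0; X0 → Y T1; X → T1 X1; X1 → T0 T0; X → T0 X2; X2 → Y S; Y → Z X3; X3 → T1 Z; Y → S X; Z → T0 X4; X4 → X X5; X5 → T1 T0; Z → T1 S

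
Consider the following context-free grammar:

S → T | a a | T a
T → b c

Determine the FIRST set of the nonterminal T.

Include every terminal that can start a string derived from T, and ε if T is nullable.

We compute FIRST(T) using the standard algorithm.
FIRST(S) = {a, b}
FIRST(T) = {b}
Therefore, FIRST(T) = {b}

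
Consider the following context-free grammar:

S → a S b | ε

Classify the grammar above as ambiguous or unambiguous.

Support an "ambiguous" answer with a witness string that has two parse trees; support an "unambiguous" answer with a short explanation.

Unambiguous - every string in the language has a unique parse tree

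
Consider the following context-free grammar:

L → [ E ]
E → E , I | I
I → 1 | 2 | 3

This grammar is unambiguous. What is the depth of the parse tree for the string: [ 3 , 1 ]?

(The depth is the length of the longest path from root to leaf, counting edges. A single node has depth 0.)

4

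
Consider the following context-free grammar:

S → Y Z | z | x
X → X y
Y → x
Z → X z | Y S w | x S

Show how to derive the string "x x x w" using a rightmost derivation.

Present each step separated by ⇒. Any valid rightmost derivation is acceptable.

S ⇒ Y Z ⇒ Y Y S w ⇒ Y Y x w ⇒ Y x x w ⇒ x x x w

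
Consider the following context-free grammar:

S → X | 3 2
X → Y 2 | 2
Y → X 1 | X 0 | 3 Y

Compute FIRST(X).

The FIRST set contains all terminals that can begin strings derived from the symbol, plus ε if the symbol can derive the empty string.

We compute FIRST(X) using the standard algorithm.
FIRST(S) = {2, 3}
FIRST(X) = {2, 3}
FIRST(Y) = {2, 3}
Therefore, FIRST(X) = {2, 3}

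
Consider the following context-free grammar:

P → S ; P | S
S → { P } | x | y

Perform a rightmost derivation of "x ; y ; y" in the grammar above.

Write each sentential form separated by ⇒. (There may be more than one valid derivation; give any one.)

P ⇒ S ; P ⇒ S ; S ; P ⇒ S ; S ; S ⇒ S ; S ; y ⇒ S ; y ; y ⇒ x ; y ; y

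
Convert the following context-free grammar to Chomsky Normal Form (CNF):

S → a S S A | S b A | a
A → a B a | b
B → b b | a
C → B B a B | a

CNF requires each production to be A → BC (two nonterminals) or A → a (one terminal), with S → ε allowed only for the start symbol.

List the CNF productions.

TA → a; TB → b; S → a; A → b; B → a; C → a; S → TA X0; X0 → S X1; X1 → S A; S → S X2; X2 → TB A; A → TA X3; X3 → B TA; B → TB TB; C → B X4; X4 → B X5; X5 → TA B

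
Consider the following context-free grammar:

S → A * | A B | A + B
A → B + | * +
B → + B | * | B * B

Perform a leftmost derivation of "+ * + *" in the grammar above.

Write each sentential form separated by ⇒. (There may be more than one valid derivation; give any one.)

S ⇒ A * ⇒ B + * ⇒ + B + * ⇒ + * + *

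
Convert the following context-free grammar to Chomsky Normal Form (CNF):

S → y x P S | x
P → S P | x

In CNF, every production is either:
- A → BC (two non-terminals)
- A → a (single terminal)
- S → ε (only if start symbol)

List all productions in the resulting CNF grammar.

TY → y; TX → x; S → x; P → x; S → TY X0; X0 → TX X1; X1 → P S; P → S P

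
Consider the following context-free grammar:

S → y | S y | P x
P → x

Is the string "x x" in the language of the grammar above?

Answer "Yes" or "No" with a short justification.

Yes - a valid derivation exists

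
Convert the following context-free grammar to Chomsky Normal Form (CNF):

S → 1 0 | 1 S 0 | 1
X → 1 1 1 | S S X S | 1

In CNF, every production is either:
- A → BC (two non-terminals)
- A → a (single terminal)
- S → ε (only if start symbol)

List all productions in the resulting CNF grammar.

T1 → 1; T0 → 0; S → 1; X → 1; S → T1 T0; S → T1 X0; X0 → S T0; X → T1 X1; X1 → T1 T1; X → S X2; X2 → S X3; X3 → X S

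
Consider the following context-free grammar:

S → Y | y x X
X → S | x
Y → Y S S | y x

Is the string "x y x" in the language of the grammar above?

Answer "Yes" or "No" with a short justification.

No - no valid derivation exists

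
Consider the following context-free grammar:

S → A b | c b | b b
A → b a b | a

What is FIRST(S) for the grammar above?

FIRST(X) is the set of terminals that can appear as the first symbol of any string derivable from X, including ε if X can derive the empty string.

We compute FIRST(S) using the standard algorithm.
FIRST(A) = {a, b}
FIRST(S) = {a, b, c}
Therefore, FIRST(S) = {a, b, c}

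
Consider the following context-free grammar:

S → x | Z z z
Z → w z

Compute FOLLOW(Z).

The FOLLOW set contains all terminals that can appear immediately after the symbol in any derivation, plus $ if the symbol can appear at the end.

We compute FOLLOW(Z) using the standard algorithm.
FOLLOW(S) starts with {$}.
FIRST(S) = {w, x}
FIRST(Z) = {w}
FOLLOW(S) = {$}
FOLLOW(Z) = {z}
Therefore, FOLLOW(Z) = {z}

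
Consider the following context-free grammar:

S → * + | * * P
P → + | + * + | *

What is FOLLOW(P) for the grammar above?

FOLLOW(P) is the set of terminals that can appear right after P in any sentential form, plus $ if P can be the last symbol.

We compute FOLLOW(P) using the standard algorithm.
FOLLOW(S) starts with {$}.
FIRST(P) = {*, +}
FIRST(S) = {*}
FOLLOW(P) = {$}
FOLLOW(S) = {$}
Therefore, FOLLOW(P) = {$}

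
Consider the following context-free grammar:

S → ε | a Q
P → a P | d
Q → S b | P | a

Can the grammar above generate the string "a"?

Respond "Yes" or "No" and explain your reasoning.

No - no valid derivation exists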